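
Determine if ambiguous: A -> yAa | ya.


balanced y^n…a^n: each string has a unique parse
Unambiguous


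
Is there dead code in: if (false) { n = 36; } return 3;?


condition is constant false, so the whole block is unreachable
Dead: 'if (false) { n = 36; }'


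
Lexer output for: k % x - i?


Scan left to right, longest-match per lexeme
Tokens: ID(k), OP(%), ID(x), OP(-), ID(i)


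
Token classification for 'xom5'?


Pattern: letter/underscore followed by alphanumerics, not a keyword
Type: IDENTIFIER


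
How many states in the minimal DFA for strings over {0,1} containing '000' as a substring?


KMP-style automaton: 3 progress states + 1 absorbing accept = 4
Minimal DFA: 4 states


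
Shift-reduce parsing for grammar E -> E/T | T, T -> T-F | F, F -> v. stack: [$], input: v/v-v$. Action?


no handle on stack; shift 'v'
Action: shift


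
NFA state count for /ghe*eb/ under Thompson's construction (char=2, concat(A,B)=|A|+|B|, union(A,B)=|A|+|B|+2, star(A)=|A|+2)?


Syntax tree has 5 char leaf(s), 0 union(s), 1 star(s)
chars contribute 5×2 = 10; each union adds +2; each star adds +2
Total: 10 + 0 + 2 = 12 states


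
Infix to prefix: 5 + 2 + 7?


left-to-right (same/higher precedence on left): tree is (+ (+ 5 2) 7)
Prefix: + + 5 2 7


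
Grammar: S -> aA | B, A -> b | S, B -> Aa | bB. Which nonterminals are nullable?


A nonterminal is nullable iff some alternative derives ε (directly, or every symbol in it is nullable)
Nullable: {}


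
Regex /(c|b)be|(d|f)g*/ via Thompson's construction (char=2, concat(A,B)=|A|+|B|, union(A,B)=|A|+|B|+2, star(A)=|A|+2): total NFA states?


Syntax tree has 7 char leaf(s), 3 union(s), 1 star(s)
chars contribute 7×2 = 14; each union adds +2; each star adds +2
Total: 14 + 6 + 2 = 22 states


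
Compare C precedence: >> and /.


'/' is multiplicative (level 10); '>>' is shift (level 8)
Higher level binds tighter
'/' has higher precedence than '>>'


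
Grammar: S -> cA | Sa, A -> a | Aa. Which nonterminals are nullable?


A nonterminal is nullable iff some alternative derives ε (directly, or every symbol in it is nullable)
Nullable: {}


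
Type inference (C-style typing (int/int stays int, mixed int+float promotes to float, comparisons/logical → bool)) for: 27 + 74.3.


Operand types: int + float
Rule: mixed int/float promotes to float; int/int stays int
Result type: float


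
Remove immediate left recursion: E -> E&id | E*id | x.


Left-recursive alternatives: E&id, E*id; non-recursive: x
Introduce E': E -> xE', E' -> &idE' | *idE' | ε


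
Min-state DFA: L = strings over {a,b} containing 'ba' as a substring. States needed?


KMP-style automaton: 2 progress states + 1 absorbing accept = 3
Minimal DFA: 3 states


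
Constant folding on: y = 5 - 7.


5 - 7 = -2 at compile time
Optimized: y = -2


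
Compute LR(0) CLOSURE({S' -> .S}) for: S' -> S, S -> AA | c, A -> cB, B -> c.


Start: S' -> .S
For each item with dot before a nonterminal B, add B -> .γ for every B-production
Closure: [S' -> .S, S -> .AA, S -> .c, A -> .cB]


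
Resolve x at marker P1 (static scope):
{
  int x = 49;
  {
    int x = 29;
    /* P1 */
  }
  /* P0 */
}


x declared in the same block as P1
x = 29


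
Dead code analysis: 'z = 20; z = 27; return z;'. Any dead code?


first assignment to z is overwritten before any read
Dead: 'z = 20'


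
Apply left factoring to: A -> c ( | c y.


Common prefix: 'c'
Factored: A -> c A', A' -> ( | y


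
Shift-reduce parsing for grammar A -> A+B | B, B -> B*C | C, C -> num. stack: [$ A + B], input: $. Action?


handle 'A+B' on top; lookahead ∈ FOLLOW(A) = {+, $}
Action: reduce (A -> A+B)


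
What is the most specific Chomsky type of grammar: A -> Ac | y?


Left-linear: every RHS is a terminal or one nonterminal followed by a terminal
Classification: Type 3 (Regular)


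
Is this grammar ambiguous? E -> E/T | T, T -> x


precedence layered via separate nonterminal T: deterministic
Unambiguous


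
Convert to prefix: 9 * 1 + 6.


left-to-right (same/higher precedence on left): tree is (+ (* 9 1) 6)
Prefix: + * 9 1 6


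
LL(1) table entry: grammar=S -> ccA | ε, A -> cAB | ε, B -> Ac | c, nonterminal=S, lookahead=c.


For [S, c]: 'c' ∈ FIRST(ccA)
Entry: S -> ccA


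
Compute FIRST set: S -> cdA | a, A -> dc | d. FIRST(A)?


Per alternative of A: FIRST(dc) = {d}; FIRST(d) = {d}
FIRST(A) = {d}


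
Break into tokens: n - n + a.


Scan left to right, longest-match per lexeme
Tokens: ID(n), OP(-), ID(n), OP(+), ID(a)


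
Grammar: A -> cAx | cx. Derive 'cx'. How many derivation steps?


Derivation: A => cx
Steps: 1


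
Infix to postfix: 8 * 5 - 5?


Left to right (same or higher precedence on left)
Postfix: 8 5 * 5 -


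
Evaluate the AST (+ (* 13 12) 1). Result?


Evaluate inner: (* 13 12) = 156
Evaluate root: (+ 156 1) = 157
Result: 157


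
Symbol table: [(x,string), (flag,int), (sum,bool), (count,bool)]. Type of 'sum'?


Lookup 'sum' → type bool


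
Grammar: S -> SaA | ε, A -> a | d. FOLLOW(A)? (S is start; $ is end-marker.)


$ ∈ FOLLOW(S). For each A -> αBβ: add FIRST(β)\{ε} to FOLLOW(B); if β nullable, add FOLLOW(A).
FOLLOW(A) = {$, a}


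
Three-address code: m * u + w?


Break into single-operator statements:
t1 = m * u
t2 = t1 + w


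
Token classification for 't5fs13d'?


Pattern: letter/underscore followed by alphanumerics, not a keyword
Type: IDENTIFIER


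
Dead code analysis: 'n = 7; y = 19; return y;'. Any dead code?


n is assigned but never read
Dead: 'n = 7'


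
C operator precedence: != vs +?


'+' is additive (level 9); '!=' is equality (level 6)
Higher level binds tighter
'+' has higher precedence than '!='


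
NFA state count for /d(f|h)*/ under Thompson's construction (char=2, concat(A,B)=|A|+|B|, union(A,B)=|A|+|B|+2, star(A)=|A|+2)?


Syntax tree has 3 char leaf(s), 1 union(s), 1 star(s)
chars contribute 3×2 = 6; each union adds +2; each star adds +2
Total: 6 + 2 + 2 = 10 states


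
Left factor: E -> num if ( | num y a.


Common prefix: 'num'
Factored: E -> num E', E' -> if ( | y a


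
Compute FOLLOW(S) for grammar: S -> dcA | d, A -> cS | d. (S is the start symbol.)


$ ∈ FOLLOW(S). For each A -> αBβ: add FIRST(β)\{ε} to FOLLOW(B); if β nullable, add FOLLOW(A).
FOLLOW(S) = {$}


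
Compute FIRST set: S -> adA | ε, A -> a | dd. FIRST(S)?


Per alternative of S: FIRST(adA) = {a}; FIRST(ε) = {ε}
FIRST(S) = {a, ε}


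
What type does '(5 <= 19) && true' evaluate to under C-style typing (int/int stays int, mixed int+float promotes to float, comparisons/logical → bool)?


Operand types: bool && bool
Rule: logical operators take bool operands and yield bool
Result type: bool


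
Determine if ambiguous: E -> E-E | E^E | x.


'x-x^x' has two parse trees (no precedence encoded between - and ^)
Ambiguous


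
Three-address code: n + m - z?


Break into single-operator statements:
t1 = n + m
t2 = t1 - z


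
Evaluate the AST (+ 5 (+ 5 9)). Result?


Evaluate inner: (+ 5 9) = 14
Evaluate root: (+ 5 14) = 19
Result: 19


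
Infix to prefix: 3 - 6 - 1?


left-to-right (same/higher precedence on left): tree is (- (- 3 6) 1)
Prefix: - - 3 6 1


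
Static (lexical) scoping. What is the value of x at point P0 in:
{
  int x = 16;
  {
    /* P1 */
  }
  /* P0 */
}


x declared in the same block as P0
x = 16


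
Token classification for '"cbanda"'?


Pattern: double-quoted sequence
Type: STRING_LITERAL


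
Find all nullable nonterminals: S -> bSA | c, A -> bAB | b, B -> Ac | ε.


A nonterminal is nullable iff some alternative derives ε (directly, or every symbol in it is nullable)
Nullable: {B}


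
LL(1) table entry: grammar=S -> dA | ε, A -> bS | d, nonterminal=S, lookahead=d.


For [S, d]: 'd' ∈ FIRST(dA)
Entry: S -> dA


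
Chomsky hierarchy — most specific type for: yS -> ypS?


LHS has context (more than one symbol) and |LHS| ≤ |RHS|
Classification: Type 1 (Context-Sensitive)


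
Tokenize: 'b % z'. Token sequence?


Scan left to right, longest-match per lexeme
Tokens: ID(b), OP(%), ID(z)


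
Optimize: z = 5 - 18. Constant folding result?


5 - 18 = -13 at compile time
Optimized: z = -13


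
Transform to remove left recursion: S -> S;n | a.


Left-recursive alternatives: S;n; non-recursive: a
Introduce S': S -> aS', S' -> ;nS' | ε


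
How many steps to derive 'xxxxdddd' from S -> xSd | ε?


Derivation: S => xSd => xxSdd => xxxSddd => xxxxSdddd => xxxxdddd
Steps: 5


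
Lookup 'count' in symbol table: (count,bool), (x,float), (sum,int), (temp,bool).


Lookup 'count' → type bool


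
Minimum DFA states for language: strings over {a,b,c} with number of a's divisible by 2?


Track (count of a) mod 2: states 0..1, accept at 0
Minimal DFA: 2 states


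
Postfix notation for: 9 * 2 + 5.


Left to right (same or higher precedence on left)
Postfix: 9 2 * 5 +


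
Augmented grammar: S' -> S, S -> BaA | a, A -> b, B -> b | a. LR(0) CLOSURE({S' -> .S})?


Start: S' -> .S
For each item with dot before a nonterminal B, add B -> .γ for every B-production
Closure: [S' -> .S, S -> .BaA, S -> .a, B -> .b, B -> .a]


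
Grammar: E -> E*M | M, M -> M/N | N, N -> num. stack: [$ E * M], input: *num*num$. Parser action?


handle 'E*M' on top; lookahead ∈ FOLLOW(E) = {*, $}
Action: reduce (E -> E*M)


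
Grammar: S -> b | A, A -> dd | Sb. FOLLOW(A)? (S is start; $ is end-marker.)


$ ∈ FOLLOW(S). For each A -> αBβ: add FIRST(β)\{ε} to FOLLOW(B); if β nullable, add FOLLOW(A).
FOLLOW(A) = {$, b}


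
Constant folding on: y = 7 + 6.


7 + 6 = 13 at compile time
Optimized: y = 13


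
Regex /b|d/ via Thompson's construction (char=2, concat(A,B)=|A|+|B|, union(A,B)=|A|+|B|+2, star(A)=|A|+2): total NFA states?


Syntax tree has 2 char leaf(s), 1 union(s), 0 star(s)
chars contribute 2×2 = 4; each union adds +2; each star adds +2
Total: 4 + 2 + 0 = 6 states


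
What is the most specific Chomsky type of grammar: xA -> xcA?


LHS has context (more than one symbol) and |LHS| ≤ |RHS|
Classification: Type 1 (Context-Sensitive)


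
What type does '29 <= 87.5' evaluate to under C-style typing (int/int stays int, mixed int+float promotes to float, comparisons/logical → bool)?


Operand types: int <= float
Rule: comparison yields bool
Result type: bool


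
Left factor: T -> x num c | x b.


Common prefix: 'x'
Factored: T -> x T', T' -> num c | b


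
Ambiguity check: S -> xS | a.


right-linear, alternatives start with distinct terminals 'x' vs 'a': unique leftmost derivation
Unambiguous


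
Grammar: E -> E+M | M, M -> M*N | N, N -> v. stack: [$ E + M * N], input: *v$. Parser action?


handle 'M*N' on top
Action: reduce (M -> M*N)


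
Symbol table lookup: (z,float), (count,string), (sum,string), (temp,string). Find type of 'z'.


Lookup 'z' → type float


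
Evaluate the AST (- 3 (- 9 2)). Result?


Evaluate inner: (- 9 2) = 7
Evaluate root: (- 3 7) = -4
Result: -4


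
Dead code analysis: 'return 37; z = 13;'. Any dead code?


statement follows a return and is unreachable
Dead: 'z = 13'


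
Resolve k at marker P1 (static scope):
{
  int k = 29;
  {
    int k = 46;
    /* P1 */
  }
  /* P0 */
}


k declared in the same block as P1
k = 46


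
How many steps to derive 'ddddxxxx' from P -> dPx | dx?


Derivation: P => dPx => ddPxx => dddPxxx => ddddxxxx
Steps: 4


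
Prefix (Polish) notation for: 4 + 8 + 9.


left-to-right (same/higher precedence on left): tree is (+ (+ 4 8) 9)
Prefix: + + 4 8 9


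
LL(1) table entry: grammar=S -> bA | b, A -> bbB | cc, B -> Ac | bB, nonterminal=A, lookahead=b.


For [A, b]: 'b' ∈ FIRST(bbB)
Entry: A -> bbB


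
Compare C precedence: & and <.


'<' is relational (level 7); '&' is bitwise AND (level 5)
Higher level binds tighter
'<' has higher precedence than '&'


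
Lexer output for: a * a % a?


Scan left to right, longest-match per lexeme
Tokens: ID(a), OP(*), ID(a), OP(%), ID(a)


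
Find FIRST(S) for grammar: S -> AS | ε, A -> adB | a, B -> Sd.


Per alternative of S: FIRST(AS) = {a}; FIRST(ε) = {ε}
FIRST(S) = {a, ε}


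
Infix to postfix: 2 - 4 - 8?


Left to right (same or higher precedence on left)
Postfix: 2 4 - 8 -


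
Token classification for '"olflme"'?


Pattern: double-quoted sequence
Type: STRING_LITERAL


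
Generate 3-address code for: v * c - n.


Break into single-operator statements:
t1 = v * c
t2 = t1 - n


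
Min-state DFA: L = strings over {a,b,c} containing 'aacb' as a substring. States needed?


KMP-style automaton: 4 progress states + 1 absorbing accept = 5
Minimal DFA: 5 states


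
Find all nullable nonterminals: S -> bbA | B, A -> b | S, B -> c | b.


A nonterminal is nullable iff some alternative derives ε (directly, or every symbol in it is nullable)
Nullable: {}


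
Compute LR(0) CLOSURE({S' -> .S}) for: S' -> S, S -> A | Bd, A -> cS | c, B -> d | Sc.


Start: S' -> .S
For each item with dot before a nonterminal B, add B -> .γ for every B-production
Closure: [S' -> .S, S -> .A, S -> .Bd, A -> .cS, A -> .c, B -> .d, B -> .Sc]


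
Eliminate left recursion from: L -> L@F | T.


Left-recursive alternatives: L@F; non-recursive: T
Introduce L': L -> TL', L' -> @FL' | ε


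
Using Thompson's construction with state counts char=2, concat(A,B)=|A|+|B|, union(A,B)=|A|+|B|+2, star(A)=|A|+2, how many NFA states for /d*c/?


Syntax tree has 2 char leaf(s), 0 union(s), 1 star(s)
chars contribute 2×2 = 4; each union adds +2; each star adds +2
Total: 4 + 0 + 2 = 6 states


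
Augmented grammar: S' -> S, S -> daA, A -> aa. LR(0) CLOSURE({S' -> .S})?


Start: S' -> .S
For each item with dot before a nonterminal B, add B -> .γ for every B-production
Closure: [S' -> .S, S -> .daA]


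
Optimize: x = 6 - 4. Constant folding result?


6 - 4 = 2 at compile time
Optimized: x = 2


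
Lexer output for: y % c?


Scan left to right, longest-match per lexeme
Tokens: ID(y), OP(%), ID(c)


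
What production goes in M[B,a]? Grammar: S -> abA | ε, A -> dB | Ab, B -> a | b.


For [B, a]: 'a' ∈ FIRST(a)
Entry: B -> a


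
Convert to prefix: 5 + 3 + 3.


left-to-right (same/higher precedence on left): tree is (+ (+ 5 3) 3)
Prefix: + + 5 3 3


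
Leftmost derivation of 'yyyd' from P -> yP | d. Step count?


Derivation: P => yP => yyP => yyyP => yyyd
Steps: 4


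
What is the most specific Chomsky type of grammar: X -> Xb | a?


Left-linear: every RHS is a terminal or one nonterminal followed by a terminal
Classification: Type 3 (Regular)


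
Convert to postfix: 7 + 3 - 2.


Left to right (same or higher precedence on left)
Postfix: 7 3 + 2 -


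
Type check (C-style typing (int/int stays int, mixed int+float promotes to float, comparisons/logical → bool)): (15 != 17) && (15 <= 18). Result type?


Operand types: bool && bool
Rule: logical operators take bool operands and yield bool
Result type: bool


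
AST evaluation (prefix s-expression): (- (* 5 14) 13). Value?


Evaluate inner: (* 5 14) = 70
Evaluate root: (- 70 13) = 57
Result: 57


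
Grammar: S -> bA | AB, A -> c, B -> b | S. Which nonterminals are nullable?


A nonterminal is nullable iff some alternative derives ε (directly, or every symbol in it is nullable)
Nullable: {}


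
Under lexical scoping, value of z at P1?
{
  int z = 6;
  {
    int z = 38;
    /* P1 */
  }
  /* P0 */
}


z declared in the same block as P1
z = 38


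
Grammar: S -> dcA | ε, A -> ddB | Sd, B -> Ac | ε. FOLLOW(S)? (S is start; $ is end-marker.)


$ ∈ FOLLOW(S). For each A -> αBβ: add FIRST(β)\{ε} to FOLLOW(B); if β nullable, add FOLLOW(A).
FOLLOW(S) = {$, d}


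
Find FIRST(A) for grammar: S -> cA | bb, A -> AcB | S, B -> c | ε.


Per alternative of A: FIRST(AcB) = {b, c}; FIRST(S) = {b, c}
FIRST(A) = {b, c}


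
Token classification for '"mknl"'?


Pattern: double-quoted sequence
Type: STRING_LITERAL


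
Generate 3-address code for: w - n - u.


Break into single-operator statements:
t1 = w - n
t2 = t1 - u


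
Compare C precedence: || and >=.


'>=' is relational (level 7); '||' is logical OR (level 1)
Higher level binds tighter
'>=' has higher precedence than '||'


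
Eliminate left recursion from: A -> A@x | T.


Left-recursive alternatives: A@x; non-recursive: T
Introduce A': A -> TA', A' -> @xA' | ε


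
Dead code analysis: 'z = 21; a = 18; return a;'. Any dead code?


z is assigned but never read
Dead: 'z = 21'


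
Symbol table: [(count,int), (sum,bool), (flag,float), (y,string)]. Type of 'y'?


Lookup 'y' → type string


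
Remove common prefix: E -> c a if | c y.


Common prefix: 'c'
Factored: E -> c E', E' -> a if | y


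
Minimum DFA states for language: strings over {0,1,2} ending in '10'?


Track the longest suffix of input matching a prefix of '10': 3 classes (prefixes of length 0..2)
Minimal DFA: 3 states


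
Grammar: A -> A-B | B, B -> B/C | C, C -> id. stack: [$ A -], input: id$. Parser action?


no handle ('A-' is not any RHS); shift 'id'
Action: shift


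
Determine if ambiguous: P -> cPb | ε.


balanced c^n…b^n: each string has a unique parse
Unambiguous


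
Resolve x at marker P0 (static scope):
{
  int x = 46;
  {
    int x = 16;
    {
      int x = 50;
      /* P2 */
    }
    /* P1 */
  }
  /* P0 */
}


x declared in the same block as P0
x = 46


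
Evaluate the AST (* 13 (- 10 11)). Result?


Evaluate inner: (- 10 11) = -1
Evaluate root: (* 13 -1) = -13
Result: -13


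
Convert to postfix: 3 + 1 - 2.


Left to right (same or higher precedence on left)
Postfix: 3 1 + 2 -


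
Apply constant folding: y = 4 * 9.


4 * 9 = 36 at compile time
Optimized: y = 36


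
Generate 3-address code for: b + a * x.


Break into single-operator statements:
t1 = a * x
t2 = b + t1


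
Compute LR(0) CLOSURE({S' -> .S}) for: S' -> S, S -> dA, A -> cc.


Start: S' -> .S
For each item with dot before a nonterminal B, add B -> .γ for every B-production
Closure: [S' -> .S, S -> .dA]


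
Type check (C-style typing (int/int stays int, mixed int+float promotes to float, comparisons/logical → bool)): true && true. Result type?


Operand types: bool && bool
Rule: logical operators take bool operands and yield bool
Result type: bool


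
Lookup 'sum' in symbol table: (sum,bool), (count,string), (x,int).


Lookup 'sum' → type bool


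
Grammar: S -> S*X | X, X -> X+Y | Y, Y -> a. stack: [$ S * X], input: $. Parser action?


handle 'S*X' on top; lookahead ∈ FOLLOW(S) = {*, $}
Action: reduce (S -> S*X)


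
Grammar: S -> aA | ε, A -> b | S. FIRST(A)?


Per alternative of A: FIRST(b) = {b}; FIRST(S) = {a, ε}
FIRST(A) = {a, b, ε}


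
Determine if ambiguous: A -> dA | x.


right-linear, alternatives start with distinct terminals 'd' vs 'x': unique leftmost derivation
Unambiguous


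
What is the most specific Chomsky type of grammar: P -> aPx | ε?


Single nonterminal LHS, but a^n x^n is not regular
Classification: Type 2 (Context-Free)


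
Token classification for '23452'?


Pattern: digits only
Type: INTEGER_LITERAL


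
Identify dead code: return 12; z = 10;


statement follows a return and is unreachable
Dead: 'z = 10'


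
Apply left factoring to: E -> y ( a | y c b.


Common prefix: 'y'
Factored: E -> y E', E' -> ( a | c b


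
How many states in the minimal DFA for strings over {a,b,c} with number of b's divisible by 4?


Track (count of b) mod 4: states 0..3, accept at 0
Minimal DFA: 4 states


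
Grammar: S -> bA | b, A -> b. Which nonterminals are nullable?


A nonterminal is nullable iff some alternative derives ε (directly, or every symbol in it is nullable)
Nullable: {}


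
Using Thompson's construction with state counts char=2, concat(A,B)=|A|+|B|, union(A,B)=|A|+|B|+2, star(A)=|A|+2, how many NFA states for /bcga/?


Syntax tree has 4 char leaf(s), 0 union(s), 0 star(s)
chars contribute 4×2 = 8; each union adds +2; each star adds +2
Total: 8 + 0 + 0 = 8 states


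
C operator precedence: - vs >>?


'-' is additive (level 9); '>>' is shift (level 8)
Higher level binds tighter
'-' has higher precedence than '>>'


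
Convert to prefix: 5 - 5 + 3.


left-to-right (same/higher precedence on left): tree is (+ (- 5 5) 3)
Prefix: + - 5 5 3


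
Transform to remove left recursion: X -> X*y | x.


Left-recursive alternatives: X*y; non-recursive: x
Introduce X': X -> xX', X' -> *yX' | ε


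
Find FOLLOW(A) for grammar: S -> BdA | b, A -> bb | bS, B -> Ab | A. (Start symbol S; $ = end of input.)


$ ∈ FOLLOW(S). For each A -> αBβ: add FIRST(β)\{ε} to FOLLOW(B); if β nullable, add FOLLOW(A).
FOLLOW(A) = {$, b, d}


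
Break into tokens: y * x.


Scan left to right, longest-match per lexeme
Tokens: ID(y), OP(*), ID(x)


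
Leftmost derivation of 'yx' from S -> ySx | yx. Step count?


Derivation: S => yx
Steps: 1


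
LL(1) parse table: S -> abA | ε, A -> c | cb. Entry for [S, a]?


For [S, a]: 'a' ∈ FIRST(abA)
Entry: S -> abA


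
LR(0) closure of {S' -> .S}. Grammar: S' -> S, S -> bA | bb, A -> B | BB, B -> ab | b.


Start: S' -> .S
For each item with dot before a nonterminal B, add B -> .γ for every B-production
Closure: [S' -> .S, S -> .bA, S -> .bb]


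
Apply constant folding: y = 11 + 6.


11 + 6 = 17 at compile time
Optimized: y = 17


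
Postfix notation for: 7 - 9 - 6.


Left to right (same or higher precedence on left)
Postfix: 7 9 - 6 -


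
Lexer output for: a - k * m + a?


Scan left to right, longest-match per lexeme
Tokens: ID(a), OP(-), ID(k), OP(*), ID(m), OP(+), ID(a)


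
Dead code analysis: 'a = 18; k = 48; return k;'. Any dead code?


a is assigned but never read
Dead: 'a = 18'


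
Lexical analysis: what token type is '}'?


Pattern: delimiter/punctuation
Type: PUNCTUATION


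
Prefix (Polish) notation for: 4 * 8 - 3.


left-to-right (same/higher precedence on left): tree is (- (* 4 8) 3)
Prefix: - * 4 8 3


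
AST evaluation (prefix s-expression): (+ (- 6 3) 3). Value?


Evaluate inner: (- 6 3) = 3
Evaluate root: (+ 3 3) = 6
Result: 6


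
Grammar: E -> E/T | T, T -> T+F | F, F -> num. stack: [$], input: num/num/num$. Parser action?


no handle on stack; shift 'num'
Action: shift


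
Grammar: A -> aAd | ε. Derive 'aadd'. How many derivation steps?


Derivation: A => aAd => aaAdd => aadd
Steps: 3


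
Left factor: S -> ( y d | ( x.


Common prefix: '('
Factored: S -> ( S', S' -> y d | x


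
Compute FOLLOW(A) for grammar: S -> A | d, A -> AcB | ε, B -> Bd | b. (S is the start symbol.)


$ ∈ FOLLOW(S). For each A -> αBβ: add FIRST(β)\{ε} to FOLLOW(B); if β nullable, add FOLLOW(A).
FOLLOW(A) = {$, c}


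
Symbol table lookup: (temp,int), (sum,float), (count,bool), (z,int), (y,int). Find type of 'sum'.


Lookup 'sum' → type float


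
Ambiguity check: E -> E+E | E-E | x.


'x+x-x' has two parse trees (no precedence encoded between + and -)
Ambiguous


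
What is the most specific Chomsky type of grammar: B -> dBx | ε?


Single nonterminal LHS, but d^n x^n is not regular
Classification: Type 2 (Context-Free)


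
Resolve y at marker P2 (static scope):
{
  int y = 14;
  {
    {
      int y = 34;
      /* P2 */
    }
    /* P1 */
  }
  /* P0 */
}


y declared in the same block as P2
y = 34


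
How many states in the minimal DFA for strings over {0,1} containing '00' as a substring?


KMP-style automaton: 2 progress states + 1 absorbing accept = 3
Minimal DFA: 3 states


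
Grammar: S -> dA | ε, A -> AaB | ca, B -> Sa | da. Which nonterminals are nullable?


A nonterminal is nullable iff some alternative derives ε (directly, or every symbol in it is nullable)
Nullable: {S}


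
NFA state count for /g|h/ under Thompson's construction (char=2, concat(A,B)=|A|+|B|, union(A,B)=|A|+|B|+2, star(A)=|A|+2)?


Syntax tree has 2 char leaf(s), 1 union(s), 0 star(s)
chars contribute 2×2 = 4; each union adds +2; each star adds +2
Total: 4 + 2 + 0 = 6 states


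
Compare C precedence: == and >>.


'>>' is shift (level 8); '==' is equality (level 6)
Higher level binds tighter
'>>' has higher precedence than '=='


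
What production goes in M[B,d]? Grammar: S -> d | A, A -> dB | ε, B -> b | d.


For [B, d]: 'd' ∈ FIRST(d)
Entry: B -> d


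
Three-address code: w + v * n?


Break into single-operator statements:
t1 = v * n
t2 = w + t1


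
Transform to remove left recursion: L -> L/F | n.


Left-recursive alternatives: L/F; non-recursive: n
Introduce L': L -> nL', L' -> /FL' | ε


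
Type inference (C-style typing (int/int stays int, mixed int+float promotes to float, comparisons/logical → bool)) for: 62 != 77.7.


Operand types: int != float
Rule: comparison yields bool
Result type: bool


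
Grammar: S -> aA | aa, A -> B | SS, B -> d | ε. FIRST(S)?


Per alternative of S: FIRST(aA) = {a}; FIRST(aa) = {a}
FIRST(S) = {a}


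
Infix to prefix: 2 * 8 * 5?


left-to-right (same/higher precedence on left): tree is (* (* 2 8) 5)
Prefix: * * 2 8 5


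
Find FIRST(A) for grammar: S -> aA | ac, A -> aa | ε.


Per alternative of A: FIRST(aa) = {a}; FIRST(ε) = {ε}
FIRST(A) = {a, ε}


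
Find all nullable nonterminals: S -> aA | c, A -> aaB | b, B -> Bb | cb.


A nonterminal is nullable iff some alternative derives ε (directly, or every symbol in it is nullable)
Nullable: {}


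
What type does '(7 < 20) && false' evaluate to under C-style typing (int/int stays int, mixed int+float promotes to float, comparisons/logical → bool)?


Operand types: bool && bool
Rule: logical operators take bool operands and yield bool
Result type: bool


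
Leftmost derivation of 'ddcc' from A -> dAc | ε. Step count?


Derivation: A => dAc => ddAcc => ddcc
Steps: 3


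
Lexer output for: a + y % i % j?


Scan left to right, longest-match per lexeme
Tokens: ID(a), OP(+), ID(y), OP(%), ID(i), OP(%), ID(j)


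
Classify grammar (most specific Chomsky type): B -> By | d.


Left-linear: every RHS is a terminal or one nonterminal followed by a terminal
Classification: Type 3 (Regular)


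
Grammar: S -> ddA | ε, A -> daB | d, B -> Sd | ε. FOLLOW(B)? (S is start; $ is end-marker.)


$ ∈ FOLLOW(S). For each A -> αBβ: add FIRST(β)\{ε} to FOLLOW(B); if β nullable, add FOLLOW(A).
FOLLOW(B) = {$, d}


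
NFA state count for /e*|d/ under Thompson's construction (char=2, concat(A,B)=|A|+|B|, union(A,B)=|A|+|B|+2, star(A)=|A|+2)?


Syntax tree has 2 char leaf(s), 1 union(s), 1 star(s)
chars contribute 2×2 = 4; each union adds +2; each star adds +2
Total: 4 + 2 + 2 = 8 states


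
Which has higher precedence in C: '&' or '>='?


'>=' is relational (level 7); '&' is bitwise AND (level 5)
Higher level binds tighter
'>=' has higher precedence than '&'


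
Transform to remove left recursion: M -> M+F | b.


Left-recursive alternatives: M+F; non-recursive: b
Introduce M': M -> bM', M' -> +FM' | ε


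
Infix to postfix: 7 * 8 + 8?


Left to right (same or higher precedence on left)
Postfix: 7 8 * 8 +


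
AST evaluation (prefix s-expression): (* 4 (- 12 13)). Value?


Evaluate inner: (- 12 13) = -1
Evaluate root: (* 4 -1) = -4
Result: -4


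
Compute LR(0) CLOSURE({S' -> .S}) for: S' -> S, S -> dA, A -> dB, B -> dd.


Start: S' -> .S
For each item with dot before a nonterminal B, add B -> .γ for every B-production
Closure: [S' -> .S, S -> .dA]


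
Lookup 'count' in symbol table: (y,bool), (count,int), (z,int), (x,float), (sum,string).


Lookup 'count' → type int


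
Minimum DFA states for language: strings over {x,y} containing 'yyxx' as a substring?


KMP-style automaton: 4 progress states + 1 absorbing accept = 5
Minimal DFA: 5 states


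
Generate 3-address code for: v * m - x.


Break into single-operator statements:
t1 = v * m
t2 = t1 - x


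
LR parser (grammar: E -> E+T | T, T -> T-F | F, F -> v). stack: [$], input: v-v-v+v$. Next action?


no handle on stack; shift 'v'
Action: shift


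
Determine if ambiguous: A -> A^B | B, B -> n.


precedence layered via separate nonterminal B: deterministic
Unambiguous


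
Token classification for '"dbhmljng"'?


Pattern: double-quoted sequence
Type: STRING_LITERAL


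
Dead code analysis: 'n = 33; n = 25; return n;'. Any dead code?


first assignment to n is overwritten before any read
Dead: 'n = 33'


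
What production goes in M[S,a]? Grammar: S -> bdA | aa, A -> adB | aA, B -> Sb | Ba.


For [S, a]: 'a' ∈ FIRST(aa)
Entry: S -> aa


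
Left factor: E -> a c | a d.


Common prefix: 'a'
Factored: E -> a E', E' -> c | d


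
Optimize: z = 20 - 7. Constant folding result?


20 - 7 = 13 at compile time
Optimized: z = 13


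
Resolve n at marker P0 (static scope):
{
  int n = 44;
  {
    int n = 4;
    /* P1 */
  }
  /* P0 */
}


n declared in the same block as P0
n = 44


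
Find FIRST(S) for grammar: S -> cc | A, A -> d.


Per alternative of S: FIRST(cc) = {c}; FIRST(A) = {d}
FIRST(S) = {c, d}


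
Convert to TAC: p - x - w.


Break into single-operator statements:
t1 = p - x
t2 = t1 - w


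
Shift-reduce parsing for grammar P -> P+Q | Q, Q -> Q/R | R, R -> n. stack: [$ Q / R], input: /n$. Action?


handle 'Q/R' on top
Action: reduce (Q -> Q/R)


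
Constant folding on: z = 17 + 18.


17 + 18 = 35 at compile time
Optimized: z = 35


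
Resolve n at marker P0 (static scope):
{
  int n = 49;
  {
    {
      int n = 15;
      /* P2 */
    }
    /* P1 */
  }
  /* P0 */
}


n declared in the same block as P0
n = 49


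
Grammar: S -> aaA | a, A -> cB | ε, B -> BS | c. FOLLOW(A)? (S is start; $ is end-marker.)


$ ∈ FOLLOW(S). For each A -> αBβ: add FIRST(β)\{ε} to FOLLOW(B); if β nullable, add FOLLOW(A).
FOLLOW(A) = {$, a}


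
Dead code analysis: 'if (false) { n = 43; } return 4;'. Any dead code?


condition is constant false, so the whole block is unreachable
Dead: 'if (false) { n = 43; }'


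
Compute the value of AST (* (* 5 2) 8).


Evaluate inner: (* 5 2) = 10
Evaluate root: (* 10 8) = 80
Result: 80


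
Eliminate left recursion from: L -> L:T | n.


Left-recursive alternatives: L:T; non-recursive: n
Introduce L': L -> nL', L' -> :TL' | ε


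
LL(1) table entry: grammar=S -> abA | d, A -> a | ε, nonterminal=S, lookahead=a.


For [S, a]: 'a' ∈ FIRST(abA)
Entry: S -> abA


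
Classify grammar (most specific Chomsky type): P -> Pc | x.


Left-linear: every RHS is a terminal or one nonterminal followed by a terminal
Classification: Type 3 (Regular)


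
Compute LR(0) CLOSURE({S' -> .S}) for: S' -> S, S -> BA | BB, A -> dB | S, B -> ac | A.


Start: S' -> .S
For each item with dot before a nonterminal B, add B -> .γ for every B-production
Closure: [S' -> .S, S -> .BA, S -> .BB, B -> .ac, B -> .A, A -> .dB, A -> .S]


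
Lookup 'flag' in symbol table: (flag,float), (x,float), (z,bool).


Lookup 'flag' → type float


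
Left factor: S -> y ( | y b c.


Common prefix: 'y'
Factored: S -> y S', S' -> ( | b c


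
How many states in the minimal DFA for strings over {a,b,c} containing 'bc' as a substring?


KMP-style automaton: 2 progress states + 1 absorbing accept = 3
Minimal DFA: 3 states


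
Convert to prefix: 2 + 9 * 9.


'*' binds tighter: tree is (+ 2 (* 9 9))
Prefix: + 2 * 9 9


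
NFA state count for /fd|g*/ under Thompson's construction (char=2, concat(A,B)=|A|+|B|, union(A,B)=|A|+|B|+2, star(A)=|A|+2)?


Syntax tree has 3 char leaf(s), 1 union(s), 1 star(s)
chars contribute 3×2 = 6; each union adds +2; each star adds +2
Total: 6 + 2 + 2 = 10 states


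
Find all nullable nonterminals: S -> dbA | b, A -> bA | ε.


A nonterminal is nullable iff some alternative derives ε (directly, or every symbol in it is nullable)
Nullable: {A}


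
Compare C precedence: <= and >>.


'>>' is shift (level 8); '<=' is relational (level 7)
Higher level binds tighter
'>>' has higher precedence than '<='


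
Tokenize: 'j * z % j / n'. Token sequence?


Scan left to right, longest-match per lexeme
Tokens: ID(j), OP(*), ID(z), OP(%), ID(j), OP(/), ID(n)


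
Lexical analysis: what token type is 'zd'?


Pattern: letter/underscore followed by alphanumerics, not a keyword
Type: IDENTIFIER


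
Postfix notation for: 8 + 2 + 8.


Left to right (same or higher precedence on left)
Postfix: 8 2 + 8 +


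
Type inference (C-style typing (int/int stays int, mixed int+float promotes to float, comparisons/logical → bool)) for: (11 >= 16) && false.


Operand types: bool && bool
Rule: logical operators take bool operands and yield bool
Result type: bool


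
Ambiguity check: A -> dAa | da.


balanced d^n…a^n: each string has a unique parse
Unambiguous


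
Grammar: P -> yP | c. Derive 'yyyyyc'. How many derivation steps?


Derivation: P => yP => yyP => yyyP => yyyyP => yyyyyP => yyyyyc
Steps: 6


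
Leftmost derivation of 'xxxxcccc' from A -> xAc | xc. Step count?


Derivation: A => xAc => xxAcc => xxxAccc => xxxxcccc
Steps: 4


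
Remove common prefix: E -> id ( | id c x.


Common prefix: 'id'
Factored: E -> id E', E' -> ( | c x


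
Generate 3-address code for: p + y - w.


Break into single-operator statements:
t1 = p + y
t2 = t1 - w


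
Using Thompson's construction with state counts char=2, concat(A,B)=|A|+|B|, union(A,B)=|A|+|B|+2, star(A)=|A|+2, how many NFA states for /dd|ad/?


Syntax tree has 4 char leaf(s), 1 union(s), 0 star(s)
chars contribute 4×2 = 8; each union adds +2; each star adds +2
Total: 8 + 2 + 0 = 10 states


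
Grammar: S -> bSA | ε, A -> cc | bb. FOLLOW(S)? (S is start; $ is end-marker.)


$ ∈ FOLLOW(S). For each A -> αBβ: add FIRST(β)\{ε} to FOLLOW(B); if β nullable, add FOLLOW(A).
FOLLOW(S) = {$, b, c}


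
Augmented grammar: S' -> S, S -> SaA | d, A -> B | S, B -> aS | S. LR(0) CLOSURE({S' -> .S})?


Start: S' -> .S
For each item with dot before a nonterminal B, add B -> .γ for every B-production
Closure: [S' -> .S, S -> .SaA, S -> .d]


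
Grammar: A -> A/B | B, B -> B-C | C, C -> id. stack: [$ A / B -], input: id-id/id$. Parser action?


no handle; shift 'id'
Action: shift


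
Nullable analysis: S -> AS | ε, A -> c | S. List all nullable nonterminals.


A nonterminal is nullable iff some alternative derives ε (directly, or every symbol in it is nullable)
Nullable: {A, S}


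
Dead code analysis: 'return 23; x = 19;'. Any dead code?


statement follows a return and is unreachable
Dead: 'x = 19'


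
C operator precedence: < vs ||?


'<' is relational (level 7); '||' is logical OR (level 1)
Higher level binds tighter
'<' has higher precedence than '||'


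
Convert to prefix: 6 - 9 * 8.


'*' binds tighter: tree is (- 6 (* 9 8))
Prefix: - 6 * 9 8


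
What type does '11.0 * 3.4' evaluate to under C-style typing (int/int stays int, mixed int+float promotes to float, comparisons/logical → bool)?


Operand types: float * float
Rule: mixed int/float promotes to float; int/int stays int
Result type: float


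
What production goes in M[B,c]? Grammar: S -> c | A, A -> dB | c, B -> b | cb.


For [B, c]: 'c' ∈ FIRST(cb)
Entry: B -> cb


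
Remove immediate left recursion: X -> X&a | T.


Left-recursive alternatives: X&a; non-recursive: T
Introduce X': X -> TX', X' -> &aX' | ε


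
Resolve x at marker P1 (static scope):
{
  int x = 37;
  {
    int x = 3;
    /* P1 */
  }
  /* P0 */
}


x declared in the same block as P1
x = 3


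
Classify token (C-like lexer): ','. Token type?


Pattern: delimiter/punctuation
Type: PUNCTUATION


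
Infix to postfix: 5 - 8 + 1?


Left to right (same or higher precedence on left)
Postfix: 5 8 - 1 +


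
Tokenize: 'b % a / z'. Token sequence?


Scan left to right, longest-match per lexeme
Tokens: ID(b), OP(%), ID(a), OP(/), ID(z)


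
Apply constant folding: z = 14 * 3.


14 * 3 = 42 at compile time
Optimized: z = 42


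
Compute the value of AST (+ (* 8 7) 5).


Evaluate inner: (* 8 7) = 56
Evaluate root: (+ 56 5) = 61
Result: 61


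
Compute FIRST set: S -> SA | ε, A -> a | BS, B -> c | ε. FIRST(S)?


Per alternative of S: FIRST(SA) = {a, c, ε}; FIRST(ε) = {ε}
FIRST(S) = {a, c, ε}


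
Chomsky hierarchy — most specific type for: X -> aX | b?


Right-linear: every RHS is a terminal or a terminal followed by one nonterminal
Classification: Type 3 (Regular)


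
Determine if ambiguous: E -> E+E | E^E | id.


'id+id^id' has two parse trees (no precedence encoded between + and ^)
Ambiguous


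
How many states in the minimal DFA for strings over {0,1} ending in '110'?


Track the longest suffix of input matching a prefix of '110': 4 classes (prefixes of length 0..3)
Minimal DFA: 4 states


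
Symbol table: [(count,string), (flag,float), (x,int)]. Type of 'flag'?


Lookup 'flag' → type float


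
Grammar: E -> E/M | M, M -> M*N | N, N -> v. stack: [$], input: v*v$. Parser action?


no handle on stack; shift 'v'
Action: shift


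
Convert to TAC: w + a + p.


Break into single-operator statements:
t1 = w + a
t2 = t1 + p


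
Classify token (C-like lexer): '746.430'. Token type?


Pattern: digits with a decimal point
Type: FLOAT_LITERAL


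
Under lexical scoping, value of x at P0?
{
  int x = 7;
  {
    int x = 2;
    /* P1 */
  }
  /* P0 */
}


x declared in the same block as P0
x = 7


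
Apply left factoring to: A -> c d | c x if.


Common prefix: 'c'
Factored: A -> c A', A' -> d | x if


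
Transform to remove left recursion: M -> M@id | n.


Left-recursive alternatives: M@id; non-recursive: n
Introduce M': M -> nM', M' -> @idM' | ε


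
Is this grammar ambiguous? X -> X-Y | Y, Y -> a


precedence layered via separate nonterminal Y: deterministic
Unambiguous


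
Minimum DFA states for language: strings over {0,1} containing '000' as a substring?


KMP-style automaton: 3 progress states + 1 absorbing accept = 4
Minimal DFA: 4 states


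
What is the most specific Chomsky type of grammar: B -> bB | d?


Right-linear: every RHS is a terminal or a terminal followed by one nonterminal
Classification: Type 3 (Regular)


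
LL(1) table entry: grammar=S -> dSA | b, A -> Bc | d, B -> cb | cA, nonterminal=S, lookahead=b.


For [S, b]: 'b' ∈ FIRST(b)
Entry: S -> b


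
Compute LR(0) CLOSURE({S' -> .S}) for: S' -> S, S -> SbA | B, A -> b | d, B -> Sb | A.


Start: S' -> .S
For each item with dot before a nonterminal B, add B -> .γ for every B-production
Closure: [S' -> .S, S -> .SbA, S -> .B, B -> .Sb, B -> .A, A -> .b, A -> .d]


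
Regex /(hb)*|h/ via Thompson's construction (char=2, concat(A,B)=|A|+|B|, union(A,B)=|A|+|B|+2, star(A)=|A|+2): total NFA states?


Syntax tree has 3 char leaf(s), 1 union(s), 1 star(s)
chars contribute 3×2 = 6; each union adds +2; each star adds +2
Total: 6 + 2 + 2 = 10 states
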